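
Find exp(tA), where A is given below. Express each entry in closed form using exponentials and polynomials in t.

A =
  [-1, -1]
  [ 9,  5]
e^{tA} =
  [-3*t*exp(2*t) + exp(2*t), -t*exp(2*t)]
  [9*t*exp(2*t), 3*t*exp(2*t) + exp(2*t)]

Strategy: write A = P · J · P⁻¹ where J is a Jordan canonical form, so e^{tA} = P · e^{tJ} · P⁻¹, and e^{tJ} can be computed block-by-block.

A has Jordan form
J =
  [2, 1]
  [0, 2]
(up to reordering of blocks).

Per-block formulas:
  For a 2×2 Jordan block J_2(2): exp(t · J_2(2)) = e^(2t)·(I + t·N), where N is the 2×2 nilpotent shift.

After assembling e^{tJ} and conjugating by P, we get:

e^{tA} =
  [-3*t*exp(2*t) + exp(2*t), -t*exp(2*t)]
  [9*t*exp(2*t), 3*t*exp(2*t) + exp(2*t)]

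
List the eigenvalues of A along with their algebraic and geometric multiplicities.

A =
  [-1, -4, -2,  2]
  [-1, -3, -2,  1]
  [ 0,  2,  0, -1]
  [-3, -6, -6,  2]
λ = -1: alg = 2, geom = 2; λ = 0: alg = 2, geom = 1

Step 1 — factor the characteristic polynomial to read off the algebraic multiplicities:
  χ_A(x) = x^2*(x + 1)^2

Step 2 — compute geometric multiplicities via the rank-nullity identity g(λ) = n − rank(A − λI):
  rank(A − (-1)·I) = 2, so dim ker(A − (-1)·I) = n − 2 = 2
  rank(A − (0)·I) = 3, so dim ker(A − (0)·I) = n − 3 = 1

Summary:
  λ = -1: algebraic multiplicity = 2, geometric multiplicity = 2
  λ = 0: algebraic multiplicity = 2, geometric multiplicity = 1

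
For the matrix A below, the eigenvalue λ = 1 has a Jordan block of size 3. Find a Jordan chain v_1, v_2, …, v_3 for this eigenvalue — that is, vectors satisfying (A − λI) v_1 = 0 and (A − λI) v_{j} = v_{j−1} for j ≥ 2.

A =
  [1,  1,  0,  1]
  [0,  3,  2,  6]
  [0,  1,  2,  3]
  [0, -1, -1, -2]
A Jordan chain for λ = 1 of length 3:
v_1 = (1, 0, 0, 0)ᵀ
v_2 = (1, 2, 1, -1)ᵀ
v_3 = (0, 1, 0, 0)ᵀ

Let N = A − (1)·I. We want v_3 with N^3 v_3 = 0 but N^2 v_3 ≠ 0; then v_{j-1} := N · v_j for j = 3, …, 2.

Pick v_3 = (0, 1, 0, 0)ᵀ.
Then v_2 = N · v_3 = (1, 2, 1, -1)ᵀ.
Then v_1 = N · v_2 = (1, 0, 0, 0)ᵀ.

Sanity check: (A − (1)·I) v_1 = (0, 0, 0, 0)ᵀ = 0. ✓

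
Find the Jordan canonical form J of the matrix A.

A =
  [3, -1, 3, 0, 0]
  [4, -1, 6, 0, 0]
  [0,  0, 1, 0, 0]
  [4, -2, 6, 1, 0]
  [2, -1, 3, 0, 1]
J_2(1) ⊕ J_1(1) ⊕ J_1(1) ⊕ J_1(1)

The characteristic polynomial is
  det(x·I − A) = x^5 - 5*x^4 + 10*x^3 - 10*x^2 + 5*x - 1 = (x - 1)^5

Eigenvalues and multiplicities (the geometric multiplicity of λ is n − rank(A − λI), which equals the number of Jordan blocks for λ):
  λ = 1: algebraic multiplicity = 5, geometric multiplicity = 4

Determining the block sizes for each eigenvalue:
  λ = 1: 4 blocks summing to 5 forces exactly one block of size 2 and the rest size 1 → block sizes [2, 1, 1, 1]

Assembling the blocks gives a Jordan form
J =
  [1, 1, 0, 0, 0]
  [0, 1, 0, 0, 0]
  [0, 0, 1, 0, 0]
  [0, 0, 0, 1, 0]
  [0, 0, 0, 0, 1]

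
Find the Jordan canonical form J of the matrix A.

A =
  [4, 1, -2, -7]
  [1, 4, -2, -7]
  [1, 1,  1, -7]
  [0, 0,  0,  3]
J_2(3) ⊕ J_1(3) ⊕ J_1(3)

The characteristic polynomial is
  det(x·I − A) = x^4 - 12*x^3 + 54*x^2 - 108*x + 81 = (x - 3)^4

Eigenvalues and multiplicities (the geometric multiplicity of λ is n − rank(A − λI), which equals the number of Jordan blocks for λ):
  λ = 3: algebraic multiplicity = 4, geometric multiplicity = 3

Determining the block sizes for each eigenvalue:
  λ = 3: 3 blocks summing to 4 forces exactly one block of size 2 and the rest size 1 → block sizes [2, 1, 1]

Assembling the blocks gives a Jordan form
J =
  [3, 1, 0, 0]
  [0, 3, 0, 0]
  [0, 0, 3, 0]
  [0, 0, 0, 3]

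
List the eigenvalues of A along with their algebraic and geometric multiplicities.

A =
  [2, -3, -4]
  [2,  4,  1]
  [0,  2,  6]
λ = 4: alg = 3, geom = 1

Step 1 — factor the characteristic polynomial to read off the algebraic multiplicities:
  χ_A(x) = (x - 4)^3

Step 2 — compute geometric multiplicities via the rank-nullity identity g(λ) = n − rank(A − λI):
  rank(A − (4)·I) = 2, so dim ker(A − (4)·I) = n − 2 = 1

Summary:
  λ = 4: algebraic multiplicity = 3, geometric multiplicity = 1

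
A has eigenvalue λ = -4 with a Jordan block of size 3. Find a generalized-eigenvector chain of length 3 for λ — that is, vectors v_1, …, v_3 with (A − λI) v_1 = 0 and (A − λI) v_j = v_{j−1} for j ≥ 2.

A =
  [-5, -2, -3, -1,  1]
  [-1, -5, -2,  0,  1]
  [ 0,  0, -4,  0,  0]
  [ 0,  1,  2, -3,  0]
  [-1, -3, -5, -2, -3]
A Jordan chain for λ = -4 of length 3:
v_1 = (2, 1, 0, -1, 3)ᵀ
v_2 = (-1, -1, 0, 0, -1)ᵀ
v_3 = (1, 0, 0, 0, 0)ᵀ

Let N = A − (-4)·I. We want v_3 with N^3 v_3 = 0 but N^2 v_3 ≠ 0; then v_{j-1} := N · v_j for j = 3, …, 2.

Pick v_3 = (1, 0, 0, 0, 0)ᵀ.
Then v_2 = N · v_3 = (-1, -1, 0, 0, -1)ᵀ.
Then v_1 = N · v_2 = (2, 1, 0, -1, 3)ᵀ.

Sanity check: (A − (-4)·I) v_1 = (0, 0, 0, 0, 0)ᵀ = 0. ✓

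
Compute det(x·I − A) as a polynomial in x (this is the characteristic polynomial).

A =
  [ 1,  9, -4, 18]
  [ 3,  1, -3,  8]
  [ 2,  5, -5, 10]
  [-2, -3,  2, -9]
x^4 + 12*x^3 + 54*x^2 + 108*x + 81

Expanding det(x·I − A) (e.g. by cofactor expansion or by noting that A is similar to its Jordan form J, which has the same characteristic polynomial as A) gives
  χ_A(x) = x^4 + 12*x^3 + 54*x^2 + 108*x + 81
which factors as (x + 3)^4. The eigenvalues (with algebraic multiplicities) are λ = -3 with multiplicity 4.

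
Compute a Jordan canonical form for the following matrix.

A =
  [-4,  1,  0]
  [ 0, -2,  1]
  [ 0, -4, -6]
J_3(-4)

The characteristic polynomial is
  det(x·I − A) = x^3 + 12*x^2 + 48*x + 64 = (x + 4)^3

Eigenvalues and multiplicities (the geometric multiplicity of λ is n − rank(A − λI), which equals the number of Jordan blocks for λ):
  λ = -4: algebraic multiplicity = 3, geometric multiplicity = 1

Determining the block sizes for each eigenvalue:
  λ = -4: one block (gm = 1), so the single block has size am = 3 → block sizes [3]

Assembling the blocks gives a Jordan form
J =
  [-4,  1,  0]
  [ 0, -4,  1]
  [ 0,  0, -4]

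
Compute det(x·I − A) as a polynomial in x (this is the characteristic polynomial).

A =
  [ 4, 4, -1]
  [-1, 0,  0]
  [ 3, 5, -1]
x^3 - 3*x^2 + 3*x - 1

Expanding det(x·I − A) (e.g. by cofactor expansion or by noting that A is similar to its Jordan form J, which has the same characteristic polynomial as A) gives
  χ_A(x) = x^3 - 3*x^2 + 3*x - 1
which factors as (x - 1)^3. The eigenvalues (with algebraic multiplicities) are λ = 1 with multiplicity 3.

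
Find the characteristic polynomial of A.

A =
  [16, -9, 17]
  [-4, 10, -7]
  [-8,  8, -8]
x^3 - 18*x^2 + 108*x - 216

Expanding det(x·I − A) (e.g. by cofactor expansion or by noting that A is similar to its Jordan form J, which has the same characteristic polynomial as A) gives
  χ_A(x) = x^3 - 18*x^2 + 108*x - 216
which factors as (x - 6)^3. The eigenvalues (with algebraic multiplicities) are λ = 6 with multiplicity 3.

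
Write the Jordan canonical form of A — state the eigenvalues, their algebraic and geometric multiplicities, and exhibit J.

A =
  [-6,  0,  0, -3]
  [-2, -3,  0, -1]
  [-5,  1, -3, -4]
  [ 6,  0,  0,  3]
J_3(-3) ⊕ J_1(0)

The characteristic polynomial is
  det(x·I − A) = x^4 + 9*x^3 + 27*x^2 + 27*x = x*(x + 3)^3

Eigenvalues and multiplicities (the geometric multiplicity of λ is n − rank(A − λI), which equals the number of Jordan blocks for λ):
  λ = -3: algebraic multiplicity = 3, geometric multiplicity = 1
  λ = 0: algebraic multiplicity = 1, geometric multiplicity = 1

Determining the block sizes for each eigenvalue:
  λ = -3: one block (gm = 1), so the single block has size am = 3 → block sizes [3]
  λ = 0: one block (gm = 1), so the single block has size am = 1 → block sizes [1]

Assembling the blocks gives a Jordan form
J =
  [-3,  1,  0, 0]
  [ 0, -3,  1, 0]
  [ 0,  0, -3, 0]
  [ 0,  0,  0, 0]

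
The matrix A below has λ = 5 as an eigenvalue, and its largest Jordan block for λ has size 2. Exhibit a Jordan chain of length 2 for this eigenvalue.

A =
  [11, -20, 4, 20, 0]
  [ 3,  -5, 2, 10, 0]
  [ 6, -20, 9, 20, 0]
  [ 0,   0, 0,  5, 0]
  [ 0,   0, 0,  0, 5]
A Jordan chain for λ = 5 of length 2:
v_1 = (6, 3, 6, 0, 0)ᵀ
v_2 = (1, 0, 0, 0, 0)ᵀ

Let N = A − (5)·I. We want v_2 with N^2 v_2 = 0 but N^1 v_2 ≠ 0; then v_{j-1} := N · v_j for j = 2, …, 2.

Pick v_2 = (1, 0, 0, 0, 0)ᵀ.
Then v_1 = N · v_2 = (6, 3, 6, 0, 0)ᵀ.

Sanity check: (A − (5)·I) v_1 = (0, 0, 0, 0, 0)ᵀ = 0. ✓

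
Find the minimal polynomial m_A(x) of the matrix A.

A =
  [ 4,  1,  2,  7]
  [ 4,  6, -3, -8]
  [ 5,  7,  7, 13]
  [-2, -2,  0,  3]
x^3 - 15*x^2 + 75*x - 125

The characteristic polynomial is χ_A(x) = (x - 5)^4, so the eigenvalues are known. The minimal polynomial is
  m_A(x) = Π_λ (x − λ)^{k_λ}
where k_λ is the size of the *largest* Jordan block for λ (equivalently, the smallest k with (A − λI)^k v = 0 for every generalised eigenvector v of λ).

  λ = 5: largest Jordan block has size 3, contributing (x − 5)^3

So m_A(x) = (x - 5)^3 = x^3 - 15*x^2 + 75*x - 125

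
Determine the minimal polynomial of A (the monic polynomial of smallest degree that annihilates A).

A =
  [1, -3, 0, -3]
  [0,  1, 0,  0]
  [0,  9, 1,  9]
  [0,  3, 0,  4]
x^2 - 5*x + 4

The characteristic polynomial is χ_A(x) = (x - 4)*(x - 1)^3, so the eigenvalues are known. The minimal polynomial is
  m_A(x) = Π_λ (x − λ)^{k_λ}
where k_λ is the size of the *largest* Jordan block for λ (equivalently, the smallest k with (A − λI)^k v = 0 for every generalised eigenvector v of λ).

  λ = 1: largest Jordan block has size 1, contributing (x − 1)
  λ = 4: largest Jordan block has size 1, contributing (x − 4)

So m_A(x) = (x - 4)*(x - 1) = x^2 - 5*x + 4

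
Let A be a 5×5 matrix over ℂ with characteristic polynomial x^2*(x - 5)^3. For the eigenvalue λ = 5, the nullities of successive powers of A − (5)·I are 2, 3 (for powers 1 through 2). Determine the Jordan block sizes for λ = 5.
Block sizes for λ = 5: [2, 1]

From the dimensions of kernels of powers, the number of Jordan blocks of size at least j is d_j − d_{j−1} where d_j = dim ker(N^j) (with d_0 = 0). Computing the differences gives [2, 1].
The number of blocks of size exactly k is (#blocks of size ≥ k) − (#blocks of size ≥ k + 1), so the partition is: 1 block(s) of size 1, 1 block(s) of size 2.
In nonincreasing order the block sizes are [2, 1].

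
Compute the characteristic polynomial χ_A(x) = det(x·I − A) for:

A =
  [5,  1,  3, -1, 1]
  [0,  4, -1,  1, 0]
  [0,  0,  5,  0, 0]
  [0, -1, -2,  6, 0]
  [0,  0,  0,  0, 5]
x^5 - 25*x^4 + 250*x^3 - 1250*x^2 + 3125*x - 3125

Expanding det(x·I − A) (e.g. by cofactor expansion or by noting that A is similar to its Jordan form J, which has the same characteristic polynomial as A) gives
  χ_A(x) = x^5 - 25*x^4 + 250*x^3 - 1250*x^2 + 3125*x - 3125
which factors as (x - 5)^5. The eigenvalues (with algebraic multiplicities) are λ = 5 with multiplicity 5.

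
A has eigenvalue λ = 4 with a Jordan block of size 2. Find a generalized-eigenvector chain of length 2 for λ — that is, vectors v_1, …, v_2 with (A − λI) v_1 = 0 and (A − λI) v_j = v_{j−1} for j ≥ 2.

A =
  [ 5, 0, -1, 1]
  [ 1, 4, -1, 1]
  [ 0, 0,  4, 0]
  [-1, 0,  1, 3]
A Jordan chain for λ = 4 of length 2:
v_1 = (1, 1, 0, -1)ᵀ
v_2 = (1, 0, 0, 0)ᵀ

Let N = A − (4)·I. We want v_2 with N^2 v_2 = 0 but N^1 v_2 ≠ 0; then v_{j-1} := N · v_j for j = 2, …, 2.

Pick v_2 = (1, 0, 0, 0)ᵀ.
Then v_1 = N · v_2 = (1, 1, 0, -1)ᵀ.

Sanity check: (A − (4)·I) v_1 = (0, 0, 0, 0)ᵀ = 0. ✓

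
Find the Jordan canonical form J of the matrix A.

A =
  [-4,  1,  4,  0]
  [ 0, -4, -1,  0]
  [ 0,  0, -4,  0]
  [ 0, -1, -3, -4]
J_3(-4) ⊕ J_1(-4)

The characteristic polynomial is
  det(x·I − A) = x^4 + 16*x^3 + 96*x^2 + 256*x + 256 = (x + 4)^4

Eigenvalues and multiplicities (the geometric multiplicity of λ is n − rank(A − λI), which equals the number of Jordan blocks for λ):
  λ = -4: algebraic multiplicity = 4, geometric multiplicity = 2

Determining the block sizes for each eigenvalue:
  λ = -4: with am = 4 and gm = 2, the partition is not yet determined (e.g. several partitions of 4 into 2 parts exist). Let N = A − (-4)·I. Computing rank(N^1) = 2, rank(N^2) = 1, rank(N^3) = 0; the number of blocks of size ≥ j is rank(N^{j−1}) − rank(N^j), giving [2, 1, 1]. So we have 1 block(s) of size 3, 1 block(s) of size 1 → block sizes [3, 1]

Assembling the blocks gives a Jordan form
J =
  [-4,  1,  0,  0]
  [ 0, -4,  1,  0]
  [ 0,  0, -4,  0]
  [ 0,  0,  0, -4]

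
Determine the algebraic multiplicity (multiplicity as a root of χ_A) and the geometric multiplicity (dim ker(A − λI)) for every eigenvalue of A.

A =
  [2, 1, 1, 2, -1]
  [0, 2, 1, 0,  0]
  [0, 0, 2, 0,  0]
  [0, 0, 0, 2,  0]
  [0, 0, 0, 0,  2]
λ = 2: alg = 5, geom = 3

Step 1 — factor the characteristic polynomial to read off the algebraic multiplicities:
  χ_A(x) = (x - 2)^5

Step 2 — compute geometric multiplicities via the rank-nullity identity g(λ) = n − rank(A − λI):
  rank(A − (2)·I) = 2, so dim ker(A − (2)·I) = n − 2 = 3

Summary:
  λ = 2: algebraic multiplicity = 5, geometric multiplicity = 3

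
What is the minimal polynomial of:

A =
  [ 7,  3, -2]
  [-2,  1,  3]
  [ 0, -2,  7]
x^3 - 15*x^2 + 75*x - 125

The characteristic polynomial is χ_A(x) = (x - 5)^3, so the eigenvalues are known. The minimal polynomial is
  m_A(x) = Π_λ (x − λ)^{k_λ}
where k_λ is the size of the *largest* Jordan block for λ (equivalently, the smallest k with (A − λI)^k v = 0 for every generalised eigenvector v of λ).

  λ = 5: largest Jordan block has size 3, contributing (x − 5)^3

So m_A(x) = (x - 5)^3 = x^3 - 15*x^2 + 75*x - 125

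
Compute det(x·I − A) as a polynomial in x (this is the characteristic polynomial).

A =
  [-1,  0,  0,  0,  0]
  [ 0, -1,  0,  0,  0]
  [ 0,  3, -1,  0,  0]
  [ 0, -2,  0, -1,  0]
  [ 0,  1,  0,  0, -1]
x^5 + 5*x^4 + 10*x^3 + 10*x^2 + 5*x + 1

Expanding det(x·I − A) (e.g. by cofactor expansion or by noting that A is similar to its Jordan form J, which has the same characteristic polynomial as A) gives
  χ_A(x) = x^5 + 5*x^4 + 10*x^3 + 10*x^2 + 5*x + 1
which factors as (x + 1)^5. The eigenvalues (with algebraic multiplicities) are λ = -1 with multiplicity 5.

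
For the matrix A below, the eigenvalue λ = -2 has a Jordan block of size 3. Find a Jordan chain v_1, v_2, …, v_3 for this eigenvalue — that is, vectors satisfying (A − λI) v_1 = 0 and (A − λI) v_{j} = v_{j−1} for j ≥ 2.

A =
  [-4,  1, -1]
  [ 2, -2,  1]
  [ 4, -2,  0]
A Jordan chain for λ = -2 of length 3:
v_1 = (2, 0, -4)ᵀ
v_2 = (-2, 2, 4)ᵀ
v_3 = (1, 0, 0)ᵀ

Let N = A − (-2)·I. We want v_3 with N^3 v_3 = 0 but N^2 v_3 ≠ 0; then v_{j-1} := N · v_j for j = 3, …, 2.

Pick v_3 = (1, 0, 0)ᵀ.
Then v_2 = N · v_3 = (-2, 2, 4)ᵀ.
Then v_1 = N · v_2 = (2, 0, -4)ᵀ.

Sanity check: (A − (-2)·I) v_1 = (0, 0, 0)ᵀ = 0. ✓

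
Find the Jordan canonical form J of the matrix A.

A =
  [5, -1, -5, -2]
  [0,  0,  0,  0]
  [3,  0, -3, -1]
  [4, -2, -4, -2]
J_3(0) ⊕ J_1(0)

The characteristic polynomial is
  det(x·I − A) = x^4

Eigenvalues and multiplicities (the geometric multiplicity of λ is n − rank(A − λI), which equals the number of Jordan blocks for λ):
  λ = 0: algebraic multiplicity = 4, geometric multiplicity = 2

Determining the block sizes for each eigenvalue:
  λ = 0: with am = 4 and gm = 2, the partition is not yet determined (e.g. several partitions of 4 into 2 parts exist). Let N = A − (0)·I. Computing rank(N^1) = 2, rank(N^2) = 1, rank(N^3) = 0; the number of blocks of size ≥ j is rank(N^{j−1}) − rank(N^j), giving [2, 1, 1]. So we have 1 block(s) of size 3, 1 block(s) of size 1 → block sizes [3, 1]

Assembling the blocks gives a Jordan form
J =
  [0, 1, 0, 0]
  [0, 0, 1, 0]
  [0, 0, 0, 0]
  [0, 0, 0, 0]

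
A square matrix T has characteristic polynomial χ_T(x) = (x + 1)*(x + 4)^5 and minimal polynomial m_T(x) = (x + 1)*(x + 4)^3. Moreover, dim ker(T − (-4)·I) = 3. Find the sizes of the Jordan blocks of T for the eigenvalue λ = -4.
Block sizes for λ = -4: [3, 1, 1]

Step 1 — from the characteristic polynomial, algebraic multiplicity of λ = -4 is 5. From dim ker(T − (-4)·I) = 3, there are exactly 3 Jordan blocks for λ = -4.
Step 2 — from the minimal polynomial, the factor (x + 4)^3 tells us the largest block for λ = -4 has size 3.
Step 3 — with total size 5, 3 blocks, and largest block 3, the block sizes (in nonincreasing order) are [3, 1, 1].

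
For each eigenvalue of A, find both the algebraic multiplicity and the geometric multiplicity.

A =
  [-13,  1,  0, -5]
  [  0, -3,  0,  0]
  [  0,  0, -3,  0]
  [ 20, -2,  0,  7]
λ = -3: alg = 4, geom = 3

Step 1 — factor the characteristic polynomial to read off the algebraic multiplicities:
  χ_A(x) = (x + 3)^4

Step 2 — compute geometric multiplicities via the rank-nullity identity g(λ) = n − rank(A − λI):
  rank(A − (-3)·I) = 1, so dim ker(A − (-3)·I) = n − 1 = 3

Summary:
  λ = -3: algebraic multiplicity = 4, geometric multiplicity = 3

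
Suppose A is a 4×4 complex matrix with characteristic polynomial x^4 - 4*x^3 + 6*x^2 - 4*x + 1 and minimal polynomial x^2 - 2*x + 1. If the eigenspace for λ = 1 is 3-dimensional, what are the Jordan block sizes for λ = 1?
Block sizes for λ = 1: [2, 1, 1]

Step 1 — from the characteristic polynomial, algebraic multiplicity of λ = 1 is 4. From dim ker(A − (1)·I) = 3, there are exactly 3 Jordan blocks for λ = 1.
Step 2 — from the minimal polynomial, the factor (x − 1)^2 tells us the largest block for λ = 1 has size 2.
Step 3 — with total size 4, 3 blocks, and largest block 2, the block sizes (in nonincreasing order) are [2, 1, 1].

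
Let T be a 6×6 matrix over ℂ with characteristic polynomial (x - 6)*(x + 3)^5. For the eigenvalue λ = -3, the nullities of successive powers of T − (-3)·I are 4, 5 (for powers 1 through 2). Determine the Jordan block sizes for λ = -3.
Block sizes for λ = -3: [2, 1, 1, 1]

From the dimensions of kernels of powers, the number of Jordan blocks of size at least j is d_j − d_{j−1} where d_j = dim ker(N^j) (with d_0 = 0). Computing the differences gives [4, 1].
The number of blocks of size exactly k is (#blocks of size ≥ k) − (#blocks of size ≥ k + 1), so the partition is: 3 block(s) of size 1, 1 block(s) of size 2.
In nonincreasing order the block sizes are [2, 1, 1, 1].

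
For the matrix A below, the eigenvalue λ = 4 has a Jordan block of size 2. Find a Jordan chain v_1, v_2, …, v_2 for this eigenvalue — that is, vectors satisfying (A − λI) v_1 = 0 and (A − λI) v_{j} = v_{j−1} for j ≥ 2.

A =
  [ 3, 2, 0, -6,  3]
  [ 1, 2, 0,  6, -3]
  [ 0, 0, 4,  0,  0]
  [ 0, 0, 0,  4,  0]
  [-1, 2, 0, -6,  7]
A Jordan chain for λ = 4 of length 2:
v_1 = (-1, 1, 0, 0, -1)ᵀ
v_2 = (1, 0, 0, 0, 0)ᵀ

Let N = A − (4)·I. We want v_2 with N^2 v_2 = 0 but N^1 v_2 ≠ 0; then v_{j-1} := N · v_j for j = 2, …, 2.

Pick v_2 = (1, 0, 0, 0, 0)ᵀ.
Then v_1 = N · v_2 = (-1, 1, 0, 0, -1)ᵀ.

Sanity check: (A − (4)·I) v_1 = (0, 0, 0, 0, 0)ᵀ = 0. ✓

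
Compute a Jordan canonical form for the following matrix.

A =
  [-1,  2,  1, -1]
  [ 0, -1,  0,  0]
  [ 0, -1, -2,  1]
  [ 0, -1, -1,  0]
J_2(-1) ⊕ J_2(-1)

The characteristic polynomial is
  det(x·I − A) = x^4 + 4*x^3 + 6*x^2 + 4*x + 1 = (x + 1)^4

Eigenvalues and multiplicities (the geometric multiplicity of λ is n − rank(A − λI), which equals the number of Jordan blocks for λ):
  λ = -1: algebraic multiplicity = 4, geometric multiplicity = 2

Determining the block sizes for each eigenvalue:
  λ = -1: with am = 4 and gm = 2, the partition is not yet determined (e.g. several partitions of 4 into 2 parts exist). Let N = A − (-1)·I. Computing rank(N^1) = 2, rank(N^2) = 0; the number of blocks of size ≥ j is rank(N^{j−1}) − rank(N^j), giving [2, 2]. So we have 2 block(s) of size 2 → block sizes [2, 2]

Assembling the blocks gives a Jordan form
J =
  [-1,  1,  0,  0]
  [ 0, -1,  0,  0]
  [ 0,  0, -1,  1]
  [ 0,  0,  0, -1]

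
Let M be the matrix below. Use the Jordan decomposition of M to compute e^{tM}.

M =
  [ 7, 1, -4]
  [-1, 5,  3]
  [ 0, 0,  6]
e^{tM} =
  [t*exp(6*t) + exp(6*t), t*exp(6*t), -t^2*exp(6*t)/2 - 4*t*exp(6*t)]
  [-t*exp(6*t), -t*exp(6*t) + exp(6*t), t^2*exp(6*t)/2 + 3*t*exp(6*t)]
  [0, 0, exp(6*t)]

Strategy: write M = P · J · P⁻¹ where J is a Jordan canonical form, so e^{tM} = P · e^{tJ} · P⁻¹, and e^{tJ} can be computed block-by-block.

M has Jordan form
J =
  [6, 1, 0]
  [0, 6, 1]
  [0, 0, 6]
(up to reordering of blocks).

Per-block formulas:
  For a 3×3 Jordan block J_3(6): exp(t · J_3(6)) = e^(6t)·(I + t·N + (t^2/2)·N^2), where N is the 3×3 nilpotent shift.

After assembling e^{tJ} and conjugating by P, we get:

e^{tM} =
  [t*exp(6*t) + exp(6*t), t*exp(6*t), -t^2*exp(6*t)/2 - 4*t*exp(6*t)]
  [-t*exp(6*t), -t*exp(6*t) + exp(6*t), t^2*exp(6*t)/2 + 3*t*exp(6*t)]
  [0, 0, exp(6*t)]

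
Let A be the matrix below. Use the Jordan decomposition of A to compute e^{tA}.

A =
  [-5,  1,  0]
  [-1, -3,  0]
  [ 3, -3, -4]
e^{tA} =
  [-t*exp(-4*t) + exp(-4*t), t*exp(-4*t), 0]
  [-t*exp(-4*t), t*exp(-4*t) + exp(-4*t), 0]
  [3*t*exp(-4*t), -3*t*exp(-4*t), exp(-4*t)]

Strategy: write A = P · J · P⁻¹ where J is a Jordan canonical form, so e^{tA} = P · e^{tJ} · P⁻¹, and e^{tJ} can be computed block-by-block.

A has Jordan form
J =
  [-4,  1,  0]
  [ 0, -4,  0]
  [ 0,  0, -4]
(up to reordering of blocks).

Per-block formulas:
  For a 1×1 block at λ = -4: exp(t · [-4]) = [e^(-4t)].
  For a 2×2 Jordan block J_2(-4): exp(t · J_2(-4)) = e^(-4t)·(I + t·N), where N is the 2×2 nilpotent shift.

After assembling e^{tJ} and conjugating by P, we get:

e^{tA} =
  [-t*exp(-4*t) + exp(-4*t), t*exp(-4*t), 0]
  [-t*exp(-4*t), t*exp(-4*t) + exp(-4*t), 0]
  [3*t*exp(-4*t), -3*t*exp(-4*t), exp(-4*t)]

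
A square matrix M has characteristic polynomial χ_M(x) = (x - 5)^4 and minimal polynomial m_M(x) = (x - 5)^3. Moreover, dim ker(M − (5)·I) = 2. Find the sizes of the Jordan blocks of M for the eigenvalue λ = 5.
Block sizes for λ = 5: [3, 1]

Step 1 — from the characteristic polynomial, algebraic multiplicity of λ = 5 is 4. From dim ker(M − (5)·I) = 2, there are exactly 2 Jordan blocks for λ = 5.
Step 2 — from the minimal polynomial, the factor (x − 5)^3 tells us the largest block for λ = 5 has size 3.
Step 3 — with total size 4, 2 blocks, and largest block 3, the block sizes (in nonincreasing order) are [3, 1].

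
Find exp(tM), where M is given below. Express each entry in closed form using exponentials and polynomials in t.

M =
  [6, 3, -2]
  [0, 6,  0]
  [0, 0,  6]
e^{tM} =
  [exp(6*t), 3*t*exp(6*t), -2*t*exp(6*t)]
  [0, exp(6*t), 0]
  [0, 0, exp(6*t)]

Strategy: write M = P · J · P⁻¹ where J is a Jordan canonical form, so e^{tM} = P · e^{tJ} · P⁻¹, and e^{tJ} can be computed block-by-block.

M has Jordan form
J =
  [6, 1, 0]
  [0, 6, 0]
  [0, 0, 6]
(up to reordering of blocks).

Per-block formulas:
  For a 2×2 Jordan block J_2(6): exp(t · J_2(6)) = e^(6t)·(I + t·N), where N is the 2×2 nilpotent shift.
  For a 1×1 block at λ = 6: exp(t · [6]) = [e^(6t)].

After assembling e^{tJ} and conjugating by P, we get:

e^{tM} =
  [exp(6*t), 3*t*exp(6*t), -2*t*exp(6*t)]
  [0, exp(6*t), 0]
  [0, 0, exp(6*t)]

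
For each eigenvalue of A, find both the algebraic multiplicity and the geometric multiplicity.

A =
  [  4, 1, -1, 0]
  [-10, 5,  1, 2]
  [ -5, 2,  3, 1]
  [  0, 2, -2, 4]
λ = 4: alg = 4, geom = 2

Step 1 — factor the characteristic polynomial to read off the algebraic multiplicities:
  χ_A(x) = (x - 4)^4

Step 2 — compute geometric multiplicities via the rank-nullity identity g(λ) = n − rank(A − λI):
  rank(A − (4)·I) = 2, so dim ker(A − (4)·I) = n − 2 = 2

Summary:
  λ = 4: algebraic multiplicity = 4, geometric multiplicity = 2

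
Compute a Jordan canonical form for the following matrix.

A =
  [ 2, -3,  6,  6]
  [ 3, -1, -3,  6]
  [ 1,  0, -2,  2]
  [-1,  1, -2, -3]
J_3(-1) ⊕ J_1(-1)

The characteristic polynomial is
  det(x·I − A) = x^4 + 4*x^3 + 6*x^2 + 4*x + 1 = (x + 1)^4

Eigenvalues and multiplicities (the geometric multiplicity of λ is n − rank(A − λI), which equals the number of Jordan blocks for λ):
  λ = -1: algebraic multiplicity = 4, geometric multiplicity = 2

Determining the block sizes for each eigenvalue:
  λ = -1: with am = 4 and gm = 2, the partition is not yet determined (e.g. several partitions of 4 into 2 parts exist). Let N = A − (-1)·I. Computing rank(N^1) = 2, rank(N^2) = 1, rank(N^3) = 0; the number of blocks of size ≥ j is rank(N^{j−1}) − rank(N^j), giving [2, 1, 1]. So we have 1 block(s) of size 3, 1 block(s) of size 1 → block sizes [3, 1]

Assembling the blocks gives a Jordan form
J =
  [-1,  1,  0,  0]
  [ 0, -1,  1,  0]
  [ 0,  0, -1,  0]
  [ 0,  0,  0, -1]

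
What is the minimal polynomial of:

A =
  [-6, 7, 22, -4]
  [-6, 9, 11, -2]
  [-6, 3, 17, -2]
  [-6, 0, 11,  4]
x^3 - 18*x^2 + 108*x - 216

The characteristic polynomial is χ_A(x) = (x - 6)^4, so the eigenvalues are known. The minimal polynomial is
  m_A(x) = Π_λ (x − λ)^{k_λ}
where k_λ is the size of the *largest* Jordan block for λ (equivalently, the smallest k with (A − λI)^k v = 0 for every generalised eigenvector v of λ).

  λ = 6: largest Jordan block has size 3, contributing (x − 6)^3

So m_A(x) = (x - 6)^3 = x^3 - 18*x^2 + 108*x - 216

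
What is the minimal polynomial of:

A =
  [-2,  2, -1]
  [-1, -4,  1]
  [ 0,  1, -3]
x^3 + 9*x^2 + 27*x + 27

The characteristic polynomial is χ_A(x) = (x + 3)^3, so the eigenvalues are known. The minimal polynomial is
  m_A(x) = Π_λ (x − λ)^{k_λ}
where k_λ is the size of the *largest* Jordan block for λ (equivalently, the smallest k with (A − λI)^k v = 0 for every generalised eigenvector v of λ).

  λ = -3: largest Jordan block has size 3, contributing (x + 3)^3

So m_A(x) = (x + 3)^3 = x^3 + 9*x^2 + 27*x + 27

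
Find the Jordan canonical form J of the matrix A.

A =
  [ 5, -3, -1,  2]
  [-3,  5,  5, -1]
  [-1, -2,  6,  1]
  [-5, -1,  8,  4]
J_2(5) ⊕ J_2(5)

The characteristic polynomial is
  det(x·I − A) = x^4 - 20*x^3 + 150*x^2 - 500*x + 625 = (x - 5)^4

Eigenvalues and multiplicities (the geometric multiplicity of λ is n − rank(A − λI), which equals the number of Jordan blocks for λ):
  λ = 5: algebraic multiplicity = 4, geometric multiplicity = 2

Determining the block sizes for each eigenvalue:
  λ = 5: with am = 4 and gm = 2, the partition is not yet determined (e.g. several partitions of 4 into 2 parts exist). Let N = A − (5)·I. Computing rank(N^1) = 2, rank(N^2) = 0; the number of blocks of size ≥ j is rank(N^{j−1}) − rank(N^j), giving [2, 2]. So we have 2 block(s) of size 2 → block sizes [2, 2]

Assembling the blocks gives a Jordan form
J =
  [5, 1, 0, 0]
  [0, 5, 0, 0]
  [0, 0, 5, 1]
  [0, 0, 0, 5]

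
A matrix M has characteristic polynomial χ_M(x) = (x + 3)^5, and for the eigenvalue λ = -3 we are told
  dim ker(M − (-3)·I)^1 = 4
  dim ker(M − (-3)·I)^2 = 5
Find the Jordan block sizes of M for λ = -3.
Block sizes for λ = -3: [2, 1, 1, 1]

From the dimensions of kernels of powers, the number of Jordan blocks of size at least j is d_j − d_{j−1} where d_j = dim ker(N^j) (with d_0 = 0). Computing the differences gives [4, 1].
The number of blocks of size exactly k is (#blocks of size ≥ k) − (#blocks of size ≥ k + 1), so the partition is: 3 block(s) of size 1, 1 block(s) of size 2.
In nonincreasing order the block sizes are [2, 1, 1, 1].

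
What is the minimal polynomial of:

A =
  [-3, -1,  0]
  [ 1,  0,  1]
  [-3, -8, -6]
x^3 + 9*x^2 + 27*x + 27

The characteristic polynomial is χ_A(x) = (x + 3)^3, so the eigenvalues are known. The minimal polynomial is
  m_A(x) = Π_λ (x − λ)^{k_λ}
where k_λ is the size of the *largest* Jordan block for λ (equivalently, the smallest k with (A − λI)^k v = 0 for every generalised eigenvector v of λ).

  λ = -3: largest Jordan block has size 3, contributing (x + 3)^3

So m_A(x) = (x + 3)^3 = x^3 + 9*x^2 + 27*x + 27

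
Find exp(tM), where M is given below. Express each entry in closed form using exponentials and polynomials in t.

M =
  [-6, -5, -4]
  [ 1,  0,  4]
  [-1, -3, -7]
e^{tM} =
  [-t*exp(-5*t) + exp(-5*t), -t*exp(-5*t) - 2*exp(-3*t) + 2*exp(-5*t), -2*exp(-3*t) + 2*exp(-5*t)]
  [t*exp(-5*t), t*exp(-5*t) + 2*exp(-3*t) - exp(-5*t), 2*exp(-3*t) - 2*exp(-5*t)]
  [-t*exp(-5*t), -t*exp(-5*t) - exp(-3*t) + exp(-5*t), -exp(-3*t) + 2*exp(-5*t)]

Strategy: write M = P · J · P⁻¹ where J is a Jordan canonical form, so e^{tM} = P · e^{tJ} · P⁻¹, and e^{tJ} can be computed block-by-block.

M has Jordan form
J =
  [-5,  1,  0]
  [ 0, -5,  0]
  [ 0,  0, -3]
(up to reordering of blocks).

Per-block formulas:
  For a 1×1 block at λ = -3: exp(t · [-3]) = [e^(-3t)].
  For a 2×2 Jordan block J_2(-5): exp(t · J_2(-5)) = e^(-5t)·(I + t·N), where N is the 2×2 nilpotent shift.

After assembling e^{tJ} and conjugating by P, we get:

e^{tM} =
  [-t*exp(-5*t) + exp(-5*t), -t*exp(-5*t) - 2*exp(-3*t) + 2*exp(-5*t), -2*exp(-3*t) + 2*exp(-5*t)]
  [t*exp(-5*t), t*exp(-5*t) + 2*exp(-3*t) - exp(-5*t), 2*exp(-3*t) - 2*exp(-5*t)]
  [-t*exp(-5*t), -t*exp(-5*t) - exp(-3*t) + exp(-5*t), -exp(-3*t) + 2*exp(-5*t)]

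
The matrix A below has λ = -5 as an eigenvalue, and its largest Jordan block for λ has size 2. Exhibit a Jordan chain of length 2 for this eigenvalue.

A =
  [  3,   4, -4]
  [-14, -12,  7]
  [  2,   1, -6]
A Jordan chain for λ = -5 of length 2:
v_1 = (8, -14, 2)ᵀ
v_2 = (1, 0, 0)ᵀ

Let N = A − (-5)·I. We want v_2 with N^2 v_2 = 0 but N^1 v_2 ≠ 0; then v_{j-1} := N · v_j for j = 2, …, 2.

Pick v_2 = (1, 0, 0)ᵀ.
Then v_1 = N · v_2 = (8, -14, 2)ᵀ.

Sanity check: (A − (-5)·I) v_1 = (0, 0, 0)ᵀ = 0. ✓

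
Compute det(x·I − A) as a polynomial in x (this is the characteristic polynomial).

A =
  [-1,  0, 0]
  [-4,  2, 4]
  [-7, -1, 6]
x^3 - 7*x^2 + 8*x + 16

Expanding det(x·I − A) (e.g. by cofactor expansion or by noting that A is similar to its Jordan form J, which has the same characteristic polynomial as A) gives
  χ_A(x) = x^3 - 7*x^2 + 8*x + 16
which factors as (x - 4)^2*(x + 1). The eigenvalues (with algebraic multiplicities) are λ = -1 with multiplicity 1, λ = 4 with multiplicity 2.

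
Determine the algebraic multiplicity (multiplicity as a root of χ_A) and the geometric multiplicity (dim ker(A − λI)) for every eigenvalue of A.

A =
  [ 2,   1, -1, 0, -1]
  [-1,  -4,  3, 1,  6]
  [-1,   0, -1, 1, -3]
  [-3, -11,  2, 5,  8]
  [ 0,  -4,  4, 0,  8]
λ = 2: alg = 5, geom = 2

Step 1 — factor the characteristic polynomial to read off the algebraic multiplicities:
  χ_A(x) = (x - 2)^5

Step 2 — compute geometric multiplicities via the rank-nullity identity g(λ) = n − rank(A − λI):
  rank(A − (2)·I) = 3, so dim ker(A − (2)·I) = n − 3 = 2

Summary:
  λ = 2: algebraic multiplicity = 5, geometric multiplicity = 2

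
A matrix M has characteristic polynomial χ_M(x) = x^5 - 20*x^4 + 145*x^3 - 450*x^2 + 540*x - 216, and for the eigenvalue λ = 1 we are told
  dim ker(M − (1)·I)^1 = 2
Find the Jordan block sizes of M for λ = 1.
Block sizes for λ = 1: [1, 1]

From the dimensions of kernels of powers, the number of Jordan blocks of size at least j is d_j − d_{j−1} where d_j = dim ker(N^j) (with d_0 = 0). Computing the differences gives [2].
The number of blocks of size exactly k is (#blocks of size ≥ k) − (#blocks of size ≥ k + 1), so the partition is: 2 block(s) of size 1.
In nonincreasing order the block sizes are [1, 1].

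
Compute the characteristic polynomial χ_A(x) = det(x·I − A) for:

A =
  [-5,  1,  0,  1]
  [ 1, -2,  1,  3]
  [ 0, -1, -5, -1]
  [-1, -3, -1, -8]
x^4 + 20*x^3 + 150*x^2 + 500*x + 625

Expanding det(x·I − A) (e.g. by cofactor expansion or by noting that A is similar to its Jordan form J, which has the same characteristic polynomial as A) gives
  χ_A(x) = x^4 + 20*x^3 + 150*x^2 + 500*x + 625
which factors as (x + 5)^4. The eigenvalues (with algebraic multiplicities) are λ = -5 with multiplicity 4.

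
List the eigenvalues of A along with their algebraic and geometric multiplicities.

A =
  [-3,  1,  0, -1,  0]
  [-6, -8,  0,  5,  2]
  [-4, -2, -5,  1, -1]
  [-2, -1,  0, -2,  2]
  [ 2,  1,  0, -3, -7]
λ = -5: alg = 5, geom = 3

Step 1 — factor the characteristic polynomial to read off the algebraic multiplicities:
  χ_A(x) = (x + 5)^5

Step 2 — compute geometric multiplicities via the rank-nullity identity g(λ) = n − rank(A − λI):
  rank(A − (-5)·I) = 2, so dim ker(A − (-5)·I) = n − 2 = 3

Summary:
  λ = -5: algebraic multiplicity = 5, geometric multiplicity = 3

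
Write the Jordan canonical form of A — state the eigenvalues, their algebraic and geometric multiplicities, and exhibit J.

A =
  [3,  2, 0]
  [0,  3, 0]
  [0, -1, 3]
J_2(3) ⊕ J_1(3)

The characteristic polynomial is
  det(x·I − A) = x^3 - 9*x^2 + 27*x - 27 = (x - 3)^3

Eigenvalues and multiplicities (the geometric multiplicity of λ is n − rank(A − λI), which equals the number of Jordan blocks for λ):
  λ = 3: algebraic multiplicity = 3, geometric multiplicity = 2

Determining the block sizes for each eigenvalue:
  λ = 3: 2 blocks summing to 3 forces exactly one block of size 2 and the rest size 1 → block sizes [2, 1]

Assembling the blocks gives a Jordan form
J =
  [3, 1, 0]
  [0, 3, 0]
  [0, 0, 3]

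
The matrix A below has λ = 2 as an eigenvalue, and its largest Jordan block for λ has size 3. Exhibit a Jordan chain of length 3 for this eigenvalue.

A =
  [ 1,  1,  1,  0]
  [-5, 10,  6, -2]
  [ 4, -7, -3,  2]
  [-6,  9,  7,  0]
A Jordan chain for λ = 2 of length 3:
v_1 = (0, 1, -1, 1)ᵀ
v_2 = (-1, -5, 4, -6)ᵀ
v_3 = (1, 0, 0, 0)ᵀ

Let N = A − (2)·I. We want v_3 with N^3 v_3 = 0 but N^2 v_3 ≠ 0; then v_{j-1} := N · v_j for j = 3, …, 2.

Pick v_3 = (1, 0, 0, 0)ᵀ.
Then v_2 = N · v_3 = (-1, -5, 4, -6)ᵀ.
Then v_1 = N · v_2 = (0, 1, -1, 1)ᵀ.

Sanity check: (A − (2)·I) v_1 = (0, 0, 0, 0)ᵀ = 0. ✓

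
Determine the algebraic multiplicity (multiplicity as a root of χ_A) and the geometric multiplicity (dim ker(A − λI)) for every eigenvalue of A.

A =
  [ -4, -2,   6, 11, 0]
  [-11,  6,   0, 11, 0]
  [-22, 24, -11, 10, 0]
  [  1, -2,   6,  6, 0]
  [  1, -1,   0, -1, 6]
λ = -5: alg = 2, geom = 1; λ = 1: alg = 1, geom = 1; λ = 6: alg = 2, geom = 1

Step 1 — factor the characteristic polynomial to read off the algebraic multiplicities:
  χ_A(x) = (x - 6)^2*(x - 1)*(x + 5)^2

Step 2 — compute geometric multiplicities via the rank-nullity identity g(λ) = n − rank(A − λI):
  rank(A − (-5)·I) = 4, so dim ker(A − (-5)·I) = n − 4 = 1
  rank(A − (1)·I) = 4, so dim ker(A − (1)·I) = n − 4 = 1
  rank(A − (6)·I) = 4, so dim ker(A − (6)·I) = n − 4 = 1

Summary:
  λ = -5: algebraic multiplicity = 2, geometric multiplicity = 1
  λ = 1: algebraic multiplicity = 1, geometric multiplicity = 1
  λ = 6: algebraic multiplicity = 2, geometric multiplicity = 1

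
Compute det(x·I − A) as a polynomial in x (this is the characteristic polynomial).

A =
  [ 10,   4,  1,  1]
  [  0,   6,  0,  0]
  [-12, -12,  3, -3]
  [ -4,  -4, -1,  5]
x^4 - 24*x^3 + 216*x^2 - 864*x + 1296

Expanding det(x·I − A) (e.g. by cofactor expansion or by noting that A is similar to its Jordan form J, which has the same characteristic polynomial as A) gives
  χ_A(x) = x^4 - 24*x^3 + 216*x^2 - 864*x + 1296
which factors as (x - 6)^4. The eigenvalues (with algebraic multiplicities) are λ = 6 with multiplicity 4.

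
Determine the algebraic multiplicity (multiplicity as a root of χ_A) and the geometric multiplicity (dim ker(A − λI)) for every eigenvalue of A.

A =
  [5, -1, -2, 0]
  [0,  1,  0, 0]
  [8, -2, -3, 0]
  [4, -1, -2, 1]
λ = 1: alg = 4, geom = 3

Step 1 — factor the characteristic polynomial to read off the algebraic multiplicities:
  χ_A(x) = (x - 1)^4

Step 2 — compute geometric multiplicities via the rank-nullity identity g(λ) = n − rank(A − λI):
  rank(A − (1)·I) = 1, so dim ker(A − (1)·I) = n − 1 = 3

Summary:
  λ = 1: algebraic multiplicity = 4, geometric multiplicity = 3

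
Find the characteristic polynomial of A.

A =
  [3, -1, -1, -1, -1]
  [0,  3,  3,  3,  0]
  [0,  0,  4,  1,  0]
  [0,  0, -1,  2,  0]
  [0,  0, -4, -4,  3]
x^5 - 15*x^4 + 90*x^3 - 270*x^2 + 405*x - 243

Expanding det(x·I − A) (e.g. by cofactor expansion or by noting that A is similar to its Jordan form J, which has the same characteristic polynomial as A) gives
  χ_A(x) = x^5 - 15*x^4 + 90*x^3 - 270*x^2 + 405*x - 243
which factors as (x - 3)^5. The eigenvalues (with algebraic multiplicities) are λ = 3 with multiplicity 5.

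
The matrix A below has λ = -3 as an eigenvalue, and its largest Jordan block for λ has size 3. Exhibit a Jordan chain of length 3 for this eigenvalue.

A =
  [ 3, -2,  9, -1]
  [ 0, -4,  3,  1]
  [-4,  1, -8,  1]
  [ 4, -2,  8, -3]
A Jordan chain for λ = -3 of length 3:
v_1 = (-4, -8, 0, -8)ᵀ
v_2 = (6, 0, -4, 4)ᵀ
v_3 = (1, 0, 0, 0)ᵀ

Let N = A − (-3)·I. We want v_3 with N^3 v_3 = 0 but N^2 v_3 ≠ 0; then v_{j-1} := N · v_j for j = 3, …, 2.

Pick v_3 = (1, 0, 0, 0)ᵀ.
Then v_2 = N · v_3 = (6, 0, -4, 4)ᵀ.
Then v_1 = N · v_2 = (-4, -8, 0, -8)ᵀ.

Sanity check: (A − (-3)·I) v_1 = (0, 0, 0, 0)ᵀ = 0. ✓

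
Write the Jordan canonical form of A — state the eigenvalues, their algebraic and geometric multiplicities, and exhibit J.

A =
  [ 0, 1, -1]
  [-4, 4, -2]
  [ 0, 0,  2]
J_2(2) ⊕ J_1(2)

The characteristic polynomial is
  det(x·I − A) = x^3 - 6*x^2 + 12*x - 8 = (x - 2)^3

Eigenvalues and multiplicities (the geometric multiplicity of λ is n − rank(A − λI), which equals the number of Jordan blocks for λ):
  λ = 2: algebraic multiplicity = 3, geometric multiplicity = 2

Determining the block sizes for each eigenvalue:
  λ = 2: 2 blocks summing to 3 forces exactly one block of size 2 and the rest size 1 → block sizes [2, 1]

Assembling the blocks gives a Jordan form
J =
  [2, 1, 0]
  [0, 2, 0]
  [0, 0, 2]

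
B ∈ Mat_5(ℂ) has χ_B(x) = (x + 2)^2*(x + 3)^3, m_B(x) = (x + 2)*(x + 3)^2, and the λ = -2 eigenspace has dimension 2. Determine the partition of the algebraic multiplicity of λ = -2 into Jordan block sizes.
Block sizes for λ = -2: [1, 1]

Step 1 — from the characteristic polynomial, algebraic multiplicity of λ = -2 is 2. From dim ker(B − (-2)·I) = 2, there are exactly 2 Jordan blocks for λ = -2.
Step 2 — from the minimal polynomial, the factor (x + 2) tells us the largest block for λ = -2 has size 1.
Step 3 — with total size 2, 2 blocks, and largest block 1, the block sizes (in nonincreasing order) are [1, 1].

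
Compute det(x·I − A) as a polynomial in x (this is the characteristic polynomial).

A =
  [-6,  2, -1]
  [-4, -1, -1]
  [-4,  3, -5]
x^3 + 12*x^2 + 48*x + 64

Expanding det(x·I − A) (e.g. by cofactor expansion or by noting that A is similar to its Jordan form J, which has the same characteristic polynomial as A) gives
  χ_A(x) = x^3 + 12*x^2 + 48*x + 64
which factors as (x + 4)^3. The eigenvalues (with algebraic multiplicities) are λ = -4 with multiplicity 3.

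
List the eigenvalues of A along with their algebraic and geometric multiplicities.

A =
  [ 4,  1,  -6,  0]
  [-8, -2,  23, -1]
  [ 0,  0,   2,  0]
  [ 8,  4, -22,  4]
λ = 2: alg = 4, geom = 2

Step 1 — factor the characteristic polynomial to read off the algebraic multiplicities:
  χ_A(x) = (x - 2)^4

Step 2 — compute geometric multiplicities via the rank-nullity identity g(λ) = n − rank(A − λI):
  rank(A − (2)·I) = 2, so dim ker(A − (2)·I) = n − 2 = 2

Summary:
  λ = 2: algebraic multiplicity = 4, geometric multiplicity = 2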